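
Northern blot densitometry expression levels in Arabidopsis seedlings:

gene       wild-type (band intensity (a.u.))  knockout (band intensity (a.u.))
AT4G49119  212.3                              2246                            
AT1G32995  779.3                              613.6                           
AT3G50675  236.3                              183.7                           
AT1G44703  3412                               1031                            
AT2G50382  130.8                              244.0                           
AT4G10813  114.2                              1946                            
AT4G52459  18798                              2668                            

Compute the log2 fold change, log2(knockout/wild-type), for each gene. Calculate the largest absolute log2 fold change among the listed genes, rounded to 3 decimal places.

4.091

log2(2246/212.3) = 3.403  (AT4G49119)
log2(613.6/779.3) = -0.345  (AT1G32995)
log2(183.7/236.3) = -0.363  (AT3G50675)
log2(1031/3412) = -1.727  (AT1G44703)
log2(244.0/130.8) = 0.900  (AT2G50382)
log2(1946/114.2) = 4.091  (AT4G10813)
log2(2668/18798) = -2.817  (AT4G52459)
The largest magnitude belongs to AT4G10813.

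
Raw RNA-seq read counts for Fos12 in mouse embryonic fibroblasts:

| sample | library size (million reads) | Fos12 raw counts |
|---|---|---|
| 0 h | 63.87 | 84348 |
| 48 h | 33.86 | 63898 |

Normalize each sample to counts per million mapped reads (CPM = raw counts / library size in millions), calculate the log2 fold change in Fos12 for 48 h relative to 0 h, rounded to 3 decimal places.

0.515

CPM(0 h) = 84348 / 63.87 = 1320.6200
CPM(48 h) = 63898 / 33.86 = 1887.1234
Fold change = 1887.1234 / 1320.6200 = 1.42897
log2(1.42897) = 0.5150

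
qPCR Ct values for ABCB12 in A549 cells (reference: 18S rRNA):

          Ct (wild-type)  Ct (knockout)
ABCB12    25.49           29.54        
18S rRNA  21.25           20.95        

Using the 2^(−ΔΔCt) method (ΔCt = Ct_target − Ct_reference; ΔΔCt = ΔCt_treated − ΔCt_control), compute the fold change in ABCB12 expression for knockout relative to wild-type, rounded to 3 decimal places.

0.049

ΔCt(wild-type) = 25.490 − 21.250 = 4.240
ΔCt(knockout) = 29.540 − 20.950 = 8.590
ΔΔCt = 8.590 − 4.240 = 4.350
Fold change = 2^(−4.350) = 0.0490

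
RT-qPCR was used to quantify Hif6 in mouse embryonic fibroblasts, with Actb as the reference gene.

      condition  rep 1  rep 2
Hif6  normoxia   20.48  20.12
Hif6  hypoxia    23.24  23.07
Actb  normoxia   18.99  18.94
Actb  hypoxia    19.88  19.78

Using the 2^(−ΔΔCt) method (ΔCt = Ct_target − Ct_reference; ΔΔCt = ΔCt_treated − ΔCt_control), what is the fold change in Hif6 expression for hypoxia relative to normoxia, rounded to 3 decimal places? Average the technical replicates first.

Mean Ct: Hif6 normoxia 20.300; Hif6 hypoxia 23.155; Actb normoxia 18.965; Actb hypoxia 19.830
ΔCt(normoxia) = 20.300 − 18.965 = 1.335
ΔCt(hypoxia) = 23.155 − 19.830 = 3.325
ΔΔCt = 3.325 − 1.335 = 1.990
Fold change = 2^(−1.990) = 0.2517

0.252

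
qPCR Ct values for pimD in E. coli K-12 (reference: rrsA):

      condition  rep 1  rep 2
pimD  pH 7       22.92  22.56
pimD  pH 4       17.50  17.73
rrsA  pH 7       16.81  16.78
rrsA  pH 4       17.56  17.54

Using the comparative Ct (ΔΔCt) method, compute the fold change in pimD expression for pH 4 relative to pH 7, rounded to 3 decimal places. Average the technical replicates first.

Mean Ct: pimD pH 7 22.740; pimD pH 4 17.615; rrsA pH 7 16.795; rrsA pH 4 17.550
ΔCt(pH 7) = 22.740 − 16.795 = 5.945
ΔCt(pH 4) = 17.615 − 17.550 = 0.065
ΔΔCt = 0.065 − 5.945 = -5.880
Fold change = 2^(−(-5.880)) = 2^5.880 = 58.8920

58.892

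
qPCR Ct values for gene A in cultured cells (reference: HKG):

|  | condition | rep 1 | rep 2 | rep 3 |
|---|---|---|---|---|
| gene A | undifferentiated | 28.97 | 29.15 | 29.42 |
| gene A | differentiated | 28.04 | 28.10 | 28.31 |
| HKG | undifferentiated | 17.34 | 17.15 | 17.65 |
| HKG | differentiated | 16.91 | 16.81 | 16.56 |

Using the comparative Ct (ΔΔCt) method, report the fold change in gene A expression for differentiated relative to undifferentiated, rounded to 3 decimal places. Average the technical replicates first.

Mean Ct: gene A undifferentiated 29.180; gene A differentiated 28.150; HKG undifferentiated 17.380; HKG differentiated 16.760
ΔCt(undifferentiated) = 29.180 − 17.380 = 11.800
ΔCt(differentiated) = 28.150 − 16.760 = 11.390
ΔΔCt = 11.390 − 11.800 = -0.410
Fold change = 2^(−(-0.410)) = 2^0.410 = 1.3287

1.329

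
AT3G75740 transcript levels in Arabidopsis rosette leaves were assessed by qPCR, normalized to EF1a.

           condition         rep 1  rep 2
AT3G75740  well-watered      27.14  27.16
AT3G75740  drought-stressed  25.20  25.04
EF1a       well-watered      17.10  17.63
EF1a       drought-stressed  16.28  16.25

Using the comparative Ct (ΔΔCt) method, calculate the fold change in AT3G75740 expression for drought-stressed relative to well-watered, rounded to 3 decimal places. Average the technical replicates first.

1.905

Mean Ct: AT3G75740 well-watered 27.150; AT3G75740 drought-stressed 25.120; EF1a well-watered 17.365; EF1a drought-stressed 16.265
ΔCt(well-watered) = 27.150 − 17.365 = 9.785
ΔCt(drought-stressed) = 25.120 − 16.265 = 8.855
ΔΔCt = 8.855 − 9.785 = -0.930
Fold change = 2^(−(-0.930)) = 2^0.930 = 1.9053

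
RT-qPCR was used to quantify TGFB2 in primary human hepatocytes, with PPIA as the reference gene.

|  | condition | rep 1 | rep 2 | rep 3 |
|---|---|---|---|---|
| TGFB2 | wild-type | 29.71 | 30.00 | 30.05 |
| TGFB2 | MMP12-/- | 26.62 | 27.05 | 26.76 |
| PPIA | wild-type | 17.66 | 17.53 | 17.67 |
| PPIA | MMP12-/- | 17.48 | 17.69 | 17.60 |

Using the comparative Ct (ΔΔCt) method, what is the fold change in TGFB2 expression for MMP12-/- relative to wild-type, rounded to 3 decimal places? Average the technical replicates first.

8.456

Mean Ct: TGFB2 wild-type 29.920; TGFB2 MMP12-/- 26.810; PPIA wild-type 17.620; PPIA MMP12-/- 17.590
ΔCt(wild-type) = 29.920 − 17.620 = 12.300
ΔCt(MMP12-/-) = 26.810 − 17.590 = 9.220
ΔΔCt = 9.220 − 12.300 = -3.080
Fold change = 2^(−(-3.080)) = 2^3.080 = 8.4561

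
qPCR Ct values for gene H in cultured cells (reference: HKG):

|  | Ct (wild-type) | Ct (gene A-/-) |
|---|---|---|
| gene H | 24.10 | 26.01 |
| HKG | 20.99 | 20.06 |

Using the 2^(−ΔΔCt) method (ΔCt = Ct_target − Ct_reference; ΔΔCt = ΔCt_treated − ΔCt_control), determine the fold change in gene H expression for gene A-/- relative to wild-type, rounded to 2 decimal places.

ΔCt(wild-type) = 24.100 − 20.990 = 3.110
ΔCt(gene A-/-) = 26.010 − 20.060 = 5.950
ΔΔCt = 5.950 − 3.110 = 2.840
Fold change = 2^(−2.840) = 0.140

0.14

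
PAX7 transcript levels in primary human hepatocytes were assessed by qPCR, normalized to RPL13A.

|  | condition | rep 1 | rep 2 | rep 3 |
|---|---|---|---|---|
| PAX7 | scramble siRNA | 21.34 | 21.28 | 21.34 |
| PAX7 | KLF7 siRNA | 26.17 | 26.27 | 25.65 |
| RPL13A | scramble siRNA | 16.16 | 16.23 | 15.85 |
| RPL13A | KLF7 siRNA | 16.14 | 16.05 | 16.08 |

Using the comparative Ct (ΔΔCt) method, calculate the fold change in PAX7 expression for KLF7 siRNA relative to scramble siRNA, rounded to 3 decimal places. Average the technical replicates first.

0.038

Mean Ct: PAX7 scramble siRNA 21.320; PAX7 KLF7 siRNA 26.030; RPL13A scramble siRNA 16.080; RPL13A KLF7 siRNA 16.090
ΔCt(scramble siRNA) = 21.320 − 16.080 = 5.240
ΔCt(KLF7 siRNA) = 26.030 − 16.090 = 9.940
ΔΔCt = 9.940 − 5.240 = 4.700
Fold change = 2^(−4.700) = 0.0385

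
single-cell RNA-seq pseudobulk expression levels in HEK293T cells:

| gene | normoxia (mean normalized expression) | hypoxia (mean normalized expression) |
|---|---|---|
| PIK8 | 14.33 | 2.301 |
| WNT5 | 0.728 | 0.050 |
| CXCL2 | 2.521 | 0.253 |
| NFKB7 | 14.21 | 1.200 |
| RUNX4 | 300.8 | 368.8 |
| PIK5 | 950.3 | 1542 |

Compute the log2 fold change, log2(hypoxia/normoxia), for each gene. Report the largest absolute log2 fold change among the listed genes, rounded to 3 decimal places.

3.864

log2(2.301/14.33) = -2.639  (PIK8)
log2(0.050/0.728) = -3.864  (WNT5)
log2(0.253/2.521) = -3.317  (CXCL2)
log2(1.200/14.21) = -3.566  (NFKB7)
log2(368.8/300.8) = 0.294  (RUNX4)
log2(1542/950.3) = 0.698  (PIK5)
The largest magnitude belongs to WNT5.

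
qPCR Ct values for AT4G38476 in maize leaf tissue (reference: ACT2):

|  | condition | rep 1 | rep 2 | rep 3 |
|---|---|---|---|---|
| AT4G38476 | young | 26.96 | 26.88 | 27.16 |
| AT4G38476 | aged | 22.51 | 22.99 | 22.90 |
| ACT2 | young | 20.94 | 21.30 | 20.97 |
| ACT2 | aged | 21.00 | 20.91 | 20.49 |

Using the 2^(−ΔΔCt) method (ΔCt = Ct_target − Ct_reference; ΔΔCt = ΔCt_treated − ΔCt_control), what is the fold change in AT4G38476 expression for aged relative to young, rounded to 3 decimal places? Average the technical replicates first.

15.242

Mean Ct: AT4G38476 young 27.000; AT4G38476 aged 22.800; ACT2 young 21.070; ACT2 aged 20.800
ΔCt(young) = 27.000 − 21.070 = 5.930
ΔCt(aged) = 22.800 − 20.800 = 2.000
ΔΔCt = 2.000 − 5.930 = -3.930
Fold change = 2^(−(-3.930)) = 2^3.930 = 15.2422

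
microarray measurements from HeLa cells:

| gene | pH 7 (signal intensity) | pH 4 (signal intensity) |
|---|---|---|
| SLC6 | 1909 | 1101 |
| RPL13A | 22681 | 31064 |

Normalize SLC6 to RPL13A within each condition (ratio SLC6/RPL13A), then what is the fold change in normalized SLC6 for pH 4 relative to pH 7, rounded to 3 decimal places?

SLC6/RPL13A (pH 7) = 1909 / 22681 = 0.084167
SLC6/RPL13A (pH 4) = 1101 / 31064 = 0.035443
Fold change = 0.035443 / 0.084167 = 0.4211

0.421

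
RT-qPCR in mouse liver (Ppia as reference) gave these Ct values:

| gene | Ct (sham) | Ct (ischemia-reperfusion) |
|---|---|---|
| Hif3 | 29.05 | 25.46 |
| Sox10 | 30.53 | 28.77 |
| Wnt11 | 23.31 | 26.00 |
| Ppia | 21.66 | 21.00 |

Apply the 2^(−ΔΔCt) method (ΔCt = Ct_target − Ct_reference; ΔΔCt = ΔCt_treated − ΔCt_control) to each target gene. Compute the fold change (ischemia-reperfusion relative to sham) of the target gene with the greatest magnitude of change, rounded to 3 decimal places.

Hif3: ΔΔCt = (25.46−21.00) − (29.05−21.66) = 4.46 − 7.39 = -2.93; fold change = 2^2.93 = 7.621
Sox10: ΔΔCt = (28.77−21.00) − (30.53−21.66) = 7.77 − 8.87 = -1.10; fold change = 2^1.10 = 2.144
Wnt11: ΔΔCt = (26.00−21.00) − (23.31−21.66) = 5.00 − 1.65 = 3.35; fold change = 2^-3.35 = 0.098
Wnt11 has the largest |ΔΔCt| = 3.35.

0.098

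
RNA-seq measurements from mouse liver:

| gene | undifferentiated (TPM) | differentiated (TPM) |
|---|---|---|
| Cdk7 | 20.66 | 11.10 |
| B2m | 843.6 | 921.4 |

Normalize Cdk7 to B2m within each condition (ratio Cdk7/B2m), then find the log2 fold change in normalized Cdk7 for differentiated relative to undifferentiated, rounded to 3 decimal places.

-1.024

Cdk7/B2m (undifferentiated) = 20.66 / 843.6 = 0.02449
Cdk7/B2m (differentiated) = 11.10 / 921.4 = 0.012047
Fold change = 0.012047 / 0.02449 = 0.4919
log2(0.4919) = -1.0235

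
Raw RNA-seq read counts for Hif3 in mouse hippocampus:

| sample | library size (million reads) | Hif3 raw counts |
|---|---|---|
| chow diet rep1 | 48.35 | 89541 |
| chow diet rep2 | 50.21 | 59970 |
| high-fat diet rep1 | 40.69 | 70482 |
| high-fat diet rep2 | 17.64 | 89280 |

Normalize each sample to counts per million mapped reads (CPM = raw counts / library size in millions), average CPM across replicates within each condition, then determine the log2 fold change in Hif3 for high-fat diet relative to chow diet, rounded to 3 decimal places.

CPM(chow diet rep1) = 89541 / 48.35 = 1851.9338
CPM(chow diet rep2) = 59970 / 50.21 = 1194.3836
CPM(high-fat diet rep1) = 70482 / 40.69 = 1732.1701
CPM(high-fat diet rep2) = 89280 / 17.64 = 5061.2245
mean CPM(chow diet) = 1523.1587; mean CPM(high-fat diet) = 3396.6973
Fold change = 3396.6973 / 1523.1587 = 2.23004
log2(2.23004) = 1.1571

1.157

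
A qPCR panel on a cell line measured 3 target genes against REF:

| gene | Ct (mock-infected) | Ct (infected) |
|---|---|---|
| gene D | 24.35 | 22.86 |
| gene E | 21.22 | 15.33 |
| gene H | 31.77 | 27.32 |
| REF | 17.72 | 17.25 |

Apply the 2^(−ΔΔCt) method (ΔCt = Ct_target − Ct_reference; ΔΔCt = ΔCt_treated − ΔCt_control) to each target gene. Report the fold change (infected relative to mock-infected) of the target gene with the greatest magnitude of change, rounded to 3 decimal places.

gene D: ΔΔCt = (22.86−17.25) − (24.35−17.72) = 5.61 − 6.63 = -1.02; fold change = 2^1.02 = 2.028
gene E: ΔΔCt = (15.33−17.25) − (21.22−17.72) = -1.92 − 3.50 = -5.42; fold change = 2^5.42 = 42.814
gene H: ΔΔCt = (27.32−17.25) − (31.77−17.72) = 10.07 − 14.05 = -3.98; fold change = 2^3.98 = 15.780
gene E has the largest |ΔΔCt| = 5.42.

42.814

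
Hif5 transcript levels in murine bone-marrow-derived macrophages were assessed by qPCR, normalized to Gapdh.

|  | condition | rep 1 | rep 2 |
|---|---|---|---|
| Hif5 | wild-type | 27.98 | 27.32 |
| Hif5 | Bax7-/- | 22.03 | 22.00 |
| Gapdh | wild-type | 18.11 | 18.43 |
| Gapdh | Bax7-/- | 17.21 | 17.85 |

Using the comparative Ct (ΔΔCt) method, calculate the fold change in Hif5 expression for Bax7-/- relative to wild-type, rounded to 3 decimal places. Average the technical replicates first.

Mean Ct: Hif5 wild-type 27.650; Hif5 Bax7-/- 22.015; Gapdh wild-type 18.270; Gapdh Bax7-/- 17.530
ΔCt(wild-type) = 27.650 − 18.270 = 9.380
ΔCt(Bax7-/-) = 22.015 − 17.530 = 4.485
ΔΔCt = 4.485 − 9.380 = -4.895
Fold change = 2^(−(-4.895)) = 2^4.895 = 29.7538

29.754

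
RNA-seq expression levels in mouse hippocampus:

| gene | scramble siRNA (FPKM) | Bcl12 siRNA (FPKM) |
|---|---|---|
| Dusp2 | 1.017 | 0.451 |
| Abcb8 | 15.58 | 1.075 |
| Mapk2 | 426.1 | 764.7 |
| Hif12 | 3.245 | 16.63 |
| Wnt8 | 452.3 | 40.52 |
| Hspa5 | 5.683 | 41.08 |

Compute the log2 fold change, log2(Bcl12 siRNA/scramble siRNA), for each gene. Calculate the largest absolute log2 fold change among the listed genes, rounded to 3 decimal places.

log2(0.451/1.017) = -1.173  (Dusp2)
log2(1.075/15.58) = -3.857  (Abcb8)
log2(764.7/426.1) = 0.844  (Mapk2)
log2(16.63/3.245) = 2.357  (Hif12)
log2(40.52/452.3) = -3.481  (Wnt8)
log2(41.08/5.683) = 2.854  (Hspa5)
The largest magnitude belongs to Abcb8.

3.857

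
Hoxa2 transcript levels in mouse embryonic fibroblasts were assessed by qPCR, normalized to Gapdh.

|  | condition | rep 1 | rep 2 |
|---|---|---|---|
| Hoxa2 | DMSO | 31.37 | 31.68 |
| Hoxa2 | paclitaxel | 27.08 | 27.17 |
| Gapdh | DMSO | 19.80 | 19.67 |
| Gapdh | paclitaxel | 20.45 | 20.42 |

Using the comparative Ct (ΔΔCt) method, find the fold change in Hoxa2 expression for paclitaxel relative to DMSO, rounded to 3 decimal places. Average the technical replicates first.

Mean Ct: Hoxa2 DMSO 31.525; Hoxa2 paclitaxel 27.125; Gapdh DMSO 19.735; Gapdh paclitaxel 20.435
ΔCt(DMSO) = 31.525 − 19.735 = 11.790
ΔCt(paclitaxel) = 27.125 − 20.435 = 6.690
ΔΔCt = 6.690 − 11.790 = -5.100
Fold change = 2^(−(-5.100)) = 2^5.100 = 34.2968

34.297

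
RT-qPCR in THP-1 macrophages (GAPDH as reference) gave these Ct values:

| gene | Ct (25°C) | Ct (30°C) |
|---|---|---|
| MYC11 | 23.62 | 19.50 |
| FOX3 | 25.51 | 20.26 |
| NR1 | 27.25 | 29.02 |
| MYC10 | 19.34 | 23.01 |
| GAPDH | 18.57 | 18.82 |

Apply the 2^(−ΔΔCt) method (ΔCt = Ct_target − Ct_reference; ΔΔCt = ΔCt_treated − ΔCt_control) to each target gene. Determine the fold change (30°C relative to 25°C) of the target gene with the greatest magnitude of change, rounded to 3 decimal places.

45.255

MYC11: ΔΔCt = (19.50−18.82) − (23.62−18.57) = 0.68 − 5.05 = -4.37; fold change = 2^4.37 = 20.678
FOX3: ΔΔCt = (20.26−18.82) − (25.51−18.57) = 1.44 − 6.94 = -5.50; fold change = 2^5.50 = 45.255
NR1: ΔΔCt = (29.02−18.82) − (27.25−18.57) = 10.20 − 8.68 = 1.52; fold change = 2^-1.52 = 0.349
MYC10: ΔΔCt = (23.01−18.82) − (19.34−18.57) = 4.19 − 0.77 = 3.42; fold change = 2^-3.42 = 0.093
FOX3 has the largest |ΔΔCt| = 5.50.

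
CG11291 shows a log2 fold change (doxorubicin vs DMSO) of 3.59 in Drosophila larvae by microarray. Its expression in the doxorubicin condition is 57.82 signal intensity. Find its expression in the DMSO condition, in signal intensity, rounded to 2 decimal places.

Fold change = 2^(3.59) = 12.0420
DMSO expression = 57.82 / 12.0420 = 4.80

4.80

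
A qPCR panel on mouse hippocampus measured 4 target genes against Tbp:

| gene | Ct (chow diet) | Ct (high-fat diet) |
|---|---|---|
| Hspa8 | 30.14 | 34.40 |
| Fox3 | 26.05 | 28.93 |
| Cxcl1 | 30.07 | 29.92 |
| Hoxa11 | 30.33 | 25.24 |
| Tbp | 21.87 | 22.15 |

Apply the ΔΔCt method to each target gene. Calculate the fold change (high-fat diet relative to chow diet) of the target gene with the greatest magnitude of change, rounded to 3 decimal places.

41.355

Hspa8: ΔΔCt = (34.40−22.15) − (30.14−21.87) = 12.25 − 8.27 = 3.98; fold change = 2^-3.98 = 0.063
Fox3: ΔΔCt = (28.93−22.15) − (26.05−21.87) = 6.78 − 4.18 = 2.60; fold change = 2^-2.60 = 0.165
Cxcl1: ΔΔCt = (29.92−22.15) − (30.07−21.87) = 7.77 − 8.20 = -0.43; fold change = 2^0.43 = 1.347
Hoxa11: ΔΔCt = (25.24−22.15) − (30.33−21.87) = 3.09 − 8.46 = -5.37; fold change = 2^5.37 = 41.355
Hoxa11 has the largest |ΔΔCt| = 5.37.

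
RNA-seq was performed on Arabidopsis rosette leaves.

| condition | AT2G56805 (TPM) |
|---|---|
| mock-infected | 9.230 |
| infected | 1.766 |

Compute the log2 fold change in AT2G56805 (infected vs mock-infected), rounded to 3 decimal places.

-2.386

Fold change = 1.766 / 9.230 = 0.1913
log2(0.1913) = -2.3858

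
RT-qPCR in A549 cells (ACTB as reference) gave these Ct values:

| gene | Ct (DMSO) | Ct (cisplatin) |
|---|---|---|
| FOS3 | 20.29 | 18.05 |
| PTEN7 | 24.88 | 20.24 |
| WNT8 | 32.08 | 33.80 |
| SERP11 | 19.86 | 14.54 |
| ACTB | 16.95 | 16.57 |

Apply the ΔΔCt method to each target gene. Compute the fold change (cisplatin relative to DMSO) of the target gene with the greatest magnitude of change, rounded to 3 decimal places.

FOS3: ΔΔCt = (18.05−16.57) − (20.29−16.95) = 1.48 − 3.34 = -1.86; fold change = 2^1.86 = 3.630
PTEN7: ΔΔCt = (20.24−16.57) − (24.88−16.95) = 3.67 − 7.93 = -4.26; fold change = 2^4.26 = 19.160
WNT8: ΔΔCt = (33.80−16.57) − (32.08−16.95) = 17.23 − 15.13 = 2.10; fold change = 2^-2.10 = 0.233
SERP11: ΔΔCt = (14.54−16.57) − (19.86−16.95) = -2.03 − 2.91 = -4.94; fold change = 2^4.94 = 30.696
SERP11 has the largest |ΔΔCt| = 4.94.

30.696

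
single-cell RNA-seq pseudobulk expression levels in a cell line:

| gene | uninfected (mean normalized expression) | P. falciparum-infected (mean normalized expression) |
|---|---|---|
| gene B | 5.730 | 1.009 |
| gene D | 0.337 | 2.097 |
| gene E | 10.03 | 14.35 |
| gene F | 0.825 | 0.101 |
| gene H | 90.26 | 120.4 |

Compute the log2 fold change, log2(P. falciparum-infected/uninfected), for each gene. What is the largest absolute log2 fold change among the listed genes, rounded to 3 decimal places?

log2(1.009/5.730) = -2.506  (gene B)
log2(2.097/0.337) = 2.638  (gene D)
log2(14.35/10.03) = 0.517  (gene E)
log2(0.101/0.825) = -3.030  (gene F)
log2(120.4/90.26) = 0.416  (gene H)
The largest magnitude belongs to gene F.

3.030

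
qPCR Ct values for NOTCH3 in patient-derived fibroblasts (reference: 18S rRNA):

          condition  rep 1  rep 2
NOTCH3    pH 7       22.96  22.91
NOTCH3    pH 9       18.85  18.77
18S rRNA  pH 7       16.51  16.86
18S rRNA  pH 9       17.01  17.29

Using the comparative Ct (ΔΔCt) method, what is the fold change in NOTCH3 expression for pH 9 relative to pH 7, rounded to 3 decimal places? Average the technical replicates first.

Mean Ct: NOTCH3 pH 7 22.935; NOTCH3 pH 9 18.810; 18S rRNA pH 7 16.685; 18S rRNA pH 9 17.150
ΔCt(pH 7) = 22.935 − 16.685 = 6.250
ΔCt(pH 9) = 18.810 − 17.150 = 1.660
ΔΔCt = 1.660 − 6.250 = -4.590
Fold change = 2^(−(-4.590)) = 2^4.590 = 24.0839

24.084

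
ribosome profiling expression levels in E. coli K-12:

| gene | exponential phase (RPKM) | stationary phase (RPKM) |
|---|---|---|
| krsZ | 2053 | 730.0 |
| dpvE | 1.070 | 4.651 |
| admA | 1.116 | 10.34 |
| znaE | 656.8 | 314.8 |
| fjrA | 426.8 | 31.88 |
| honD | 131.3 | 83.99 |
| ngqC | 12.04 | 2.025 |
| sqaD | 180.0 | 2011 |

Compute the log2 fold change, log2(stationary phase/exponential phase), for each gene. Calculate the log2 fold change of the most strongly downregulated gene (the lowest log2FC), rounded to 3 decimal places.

-3.743

log2(730.0/2053) = -1.492  (krsZ)
log2(4.651/1.070) = 2.120  (dpvE)
log2(10.34/1.116) = 3.212  (admA)
log2(314.8/656.8) = -1.061  (znaE)
log2(31.88/426.8) = -3.743  (fjrA)
log2(83.99/131.3) = -0.645  (honD)
log2(2.025/12.04) = -2.572  (ngqC)
log2(2011/180.0) = 3.482  (sqaD)
fjrA is most strongly downregulated.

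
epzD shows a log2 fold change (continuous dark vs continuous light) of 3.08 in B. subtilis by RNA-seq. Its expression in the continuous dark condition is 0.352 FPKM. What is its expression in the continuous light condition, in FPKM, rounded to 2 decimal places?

Fold change = 2^(3.08) = 8.4561
continuous light expression = 0.352 / 8.4561 = 0.04

0.04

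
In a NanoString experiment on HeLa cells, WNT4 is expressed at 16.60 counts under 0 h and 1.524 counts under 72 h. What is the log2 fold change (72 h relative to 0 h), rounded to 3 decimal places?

Fold change = 1.524 / 16.60 = 0.0918
log2(0.0918) = -3.4452

-3.445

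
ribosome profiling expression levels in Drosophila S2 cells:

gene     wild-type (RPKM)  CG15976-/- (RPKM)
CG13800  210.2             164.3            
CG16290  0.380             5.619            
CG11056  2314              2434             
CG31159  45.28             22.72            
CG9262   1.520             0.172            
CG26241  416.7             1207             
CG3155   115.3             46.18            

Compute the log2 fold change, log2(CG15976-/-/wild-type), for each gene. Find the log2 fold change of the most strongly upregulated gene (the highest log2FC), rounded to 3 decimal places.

log2(164.3/210.2) = -0.355  (CG13800)
log2(5.619/0.380) = 3.886  (CG16290)
log2(2434/2314) = 0.073  (CG11056)
log2(22.72/45.28) = -0.995  (CG31159)
log2(0.172/1.520) = -3.144  (CG9262)
log2(1207/416.7) = 1.534  (CG26241)
log2(46.18/115.3) = -1.320  (CG3155)
CG16290 is most strongly upregulated.

3.886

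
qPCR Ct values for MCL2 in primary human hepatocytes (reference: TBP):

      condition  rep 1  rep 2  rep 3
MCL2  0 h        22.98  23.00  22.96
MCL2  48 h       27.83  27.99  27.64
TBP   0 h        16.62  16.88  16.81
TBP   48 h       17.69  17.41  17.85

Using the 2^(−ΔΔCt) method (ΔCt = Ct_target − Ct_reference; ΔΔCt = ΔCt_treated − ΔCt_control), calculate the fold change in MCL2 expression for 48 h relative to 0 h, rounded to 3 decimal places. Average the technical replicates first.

Mean Ct: MCL2 0 h 22.980; MCL2 48 h 27.820; TBP 0 h 16.770; TBP 48 h 17.650
ΔCt(0 h) = 22.980 − 16.770 = 6.210
ΔCt(48 h) = 27.820 − 17.650 = 10.170
ΔΔCt = 10.170 − 6.210 = 3.960
Fold change = 2^(−3.960) = 0.0643

0.064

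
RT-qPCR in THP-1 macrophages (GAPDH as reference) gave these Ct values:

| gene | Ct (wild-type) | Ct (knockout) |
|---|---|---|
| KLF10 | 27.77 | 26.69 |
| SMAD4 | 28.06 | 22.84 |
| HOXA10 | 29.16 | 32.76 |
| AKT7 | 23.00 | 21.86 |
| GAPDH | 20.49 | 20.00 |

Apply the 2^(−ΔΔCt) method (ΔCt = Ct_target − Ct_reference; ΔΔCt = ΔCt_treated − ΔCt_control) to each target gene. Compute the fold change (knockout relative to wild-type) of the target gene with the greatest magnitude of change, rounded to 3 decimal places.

KLF10: ΔΔCt = (26.69−20.00) − (27.77−20.49) = 6.69 − 7.28 = -0.59; fold change = 2^0.59 = 1.505
SMAD4: ΔΔCt = (22.84−20.00) − (28.06−20.49) = 2.84 − 7.57 = -4.73; fold change = 2^4.73 = 26.538
HOXA10: ΔΔCt = (32.76−20.00) − (29.16−20.49) = 12.76 − 8.67 = 4.09; fold change = 2^-4.09 = 0.059
AKT7: ΔΔCt = (21.86−20.00) − (23.00−20.49) = 1.86 − 2.51 = -0.65; fold change = 2^0.65 = 1.569
SMAD4 has the largest |ΔΔCt| = 4.73.

26.538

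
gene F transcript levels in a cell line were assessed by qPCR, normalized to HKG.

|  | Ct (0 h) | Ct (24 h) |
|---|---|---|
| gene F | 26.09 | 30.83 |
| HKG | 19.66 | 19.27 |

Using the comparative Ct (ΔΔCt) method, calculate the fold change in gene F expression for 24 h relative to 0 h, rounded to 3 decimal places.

0.029

ΔCt(0 h) = 26.090 − 19.660 = 6.430
ΔCt(24 h) = 30.830 − 19.270 = 11.560
ΔΔCt = 11.560 − 6.430 = 5.130
Fold change = 2^(−5.130) = 0.0286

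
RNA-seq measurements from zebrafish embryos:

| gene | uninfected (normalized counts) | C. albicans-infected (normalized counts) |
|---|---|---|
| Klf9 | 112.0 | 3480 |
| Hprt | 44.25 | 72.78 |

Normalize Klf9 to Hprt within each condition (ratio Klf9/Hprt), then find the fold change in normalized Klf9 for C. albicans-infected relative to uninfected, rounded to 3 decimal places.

Klf9/Hprt (uninfected) = 112.0 / 44.25 = 2.5311
Klf9/Hprt (C. albicans-infected) = 3480 / 72.78 = 47.815
Fold change = 47.815 / 2.5311 = 18.8913

18.891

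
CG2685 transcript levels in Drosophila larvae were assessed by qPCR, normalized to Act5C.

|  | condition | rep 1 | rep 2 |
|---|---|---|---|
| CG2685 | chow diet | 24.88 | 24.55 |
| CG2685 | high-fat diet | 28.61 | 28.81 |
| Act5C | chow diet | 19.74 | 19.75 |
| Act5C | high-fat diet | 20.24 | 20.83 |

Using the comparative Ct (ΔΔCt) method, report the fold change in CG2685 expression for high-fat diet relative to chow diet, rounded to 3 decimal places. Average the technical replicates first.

0.108

Mean Ct: CG2685 chow diet 24.715; CG2685 high-fat diet 28.710; Act5C chow diet 19.745; Act5C high-fat diet 20.535
ΔCt(chow diet) = 24.715 − 19.745 = 4.970
ΔCt(high-fat diet) = 28.710 − 20.535 = 8.175
ΔΔCt = 8.175 − 4.970 = 3.205
Fold change = 2^(−3.205) = 0.1084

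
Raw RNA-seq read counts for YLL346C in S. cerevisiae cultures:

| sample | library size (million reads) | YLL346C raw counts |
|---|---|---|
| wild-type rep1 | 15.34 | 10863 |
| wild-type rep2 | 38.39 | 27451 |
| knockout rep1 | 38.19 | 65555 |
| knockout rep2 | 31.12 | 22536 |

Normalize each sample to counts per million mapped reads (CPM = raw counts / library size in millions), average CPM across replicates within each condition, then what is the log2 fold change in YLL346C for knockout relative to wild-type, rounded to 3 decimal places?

0.778

CPM(wild-type rep1) = 10863 / 15.34 = 708.1486
CPM(wild-type rep2) = 27451 / 38.39 = 715.0560
CPM(knockout rep1) = 65555 / 38.19 = 1716.5488
CPM(knockout rep2) = 22536 / 31.12 = 724.1645
mean CPM(wild-type) = 711.6023; mean CPM(knockout) = 1220.3567
Fold change = 1220.3567 / 711.6023 = 1.71494
log2(1.71494) = 0.7782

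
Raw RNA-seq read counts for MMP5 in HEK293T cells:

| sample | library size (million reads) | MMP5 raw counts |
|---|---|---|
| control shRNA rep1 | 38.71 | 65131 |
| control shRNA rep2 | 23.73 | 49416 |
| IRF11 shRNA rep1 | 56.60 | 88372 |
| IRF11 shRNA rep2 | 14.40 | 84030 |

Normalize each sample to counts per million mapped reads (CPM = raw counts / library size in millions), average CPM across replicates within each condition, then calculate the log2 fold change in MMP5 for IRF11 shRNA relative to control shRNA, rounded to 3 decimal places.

0.974

CPM(control shRNA rep1) = 65131 / 38.71 = 1682.5368
CPM(control shRNA rep2) = 49416 / 23.73 = 2082.4273
CPM(IRF11 shRNA rep1) = 88372 / 56.60 = 1561.3428
CPM(IRF11 shRNA rep2) = 84030 / 14.40 = 5835.4167
mean CPM(control shRNA) = 1882.4821; mean CPM(IRF11 shRNA) = 3698.3797
Fold change = 3698.3797 / 1882.4821 = 1.96463
log2(1.96463) = 0.9743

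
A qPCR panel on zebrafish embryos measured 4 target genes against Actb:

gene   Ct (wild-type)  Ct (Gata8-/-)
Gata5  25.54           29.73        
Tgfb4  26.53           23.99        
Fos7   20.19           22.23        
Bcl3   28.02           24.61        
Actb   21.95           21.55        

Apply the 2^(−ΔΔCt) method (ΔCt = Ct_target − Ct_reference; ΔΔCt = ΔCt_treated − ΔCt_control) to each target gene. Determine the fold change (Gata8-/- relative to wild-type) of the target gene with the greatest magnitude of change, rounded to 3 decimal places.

0.042

Gata5: ΔΔCt = (29.73−21.55) − (25.54−21.95) = 8.18 − 3.59 = 4.59; fold change = 2^-4.59 = 0.042
Tgfb4: ΔΔCt = (23.99−21.55) − (26.53−21.95) = 2.44 − 4.58 = -2.14; fold change = 2^2.14 = 4.408
Fos7: ΔΔCt = (22.23−21.55) − (20.19−21.95) = 0.68 − (-1.76) = 2.44; fold change = 2^-2.44 = 0.184
Bcl3: ΔΔCt = (24.61−21.55) − (28.02−21.95) = 3.06 − 6.07 = -3.01; fold change = 2^3.01 = 8.056
Gata5 has the largest |ΔΔCt| = 4.59.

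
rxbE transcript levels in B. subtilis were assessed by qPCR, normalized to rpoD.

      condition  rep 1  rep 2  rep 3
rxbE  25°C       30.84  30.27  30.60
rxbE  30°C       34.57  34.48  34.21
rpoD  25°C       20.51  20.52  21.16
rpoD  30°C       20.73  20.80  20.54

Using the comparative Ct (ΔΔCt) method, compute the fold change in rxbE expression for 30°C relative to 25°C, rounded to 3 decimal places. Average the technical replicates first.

0.067

Mean Ct: rxbE 25°C 30.570; rxbE 30°C 34.420; rpoD 25°C 20.730; rpoD 30°C 20.690
ΔCt(25°C) = 30.570 − 20.730 = 9.840
ΔCt(30°C) = 34.420 − 20.690 = 13.730
ΔΔCt = 13.730 − 9.840 = 3.890
Fold change = 2^(−3.890) = 0.0675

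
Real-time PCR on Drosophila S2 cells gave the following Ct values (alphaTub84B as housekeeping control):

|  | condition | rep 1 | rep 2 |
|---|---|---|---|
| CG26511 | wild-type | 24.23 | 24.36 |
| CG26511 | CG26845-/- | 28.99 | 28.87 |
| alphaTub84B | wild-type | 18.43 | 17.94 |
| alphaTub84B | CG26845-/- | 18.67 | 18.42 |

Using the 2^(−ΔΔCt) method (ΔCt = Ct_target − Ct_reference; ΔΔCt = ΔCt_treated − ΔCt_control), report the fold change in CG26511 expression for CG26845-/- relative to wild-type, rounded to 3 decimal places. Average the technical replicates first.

0.052

Mean Ct: CG26511 wild-type 24.295; CG26511 CG26845-/- 28.930; alphaTub84B wild-type 18.185; alphaTub84B CG26845-/- 18.545
ΔCt(wild-type) = 24.295 − 18.185 = 6.110
ΔCt(CG26845-/-) = 28.930 − 18.545 = 10.385
ΔΔCt = 10.385 − 6.110 = 4.275
Fold change = 2^(−4.275) = 0.0517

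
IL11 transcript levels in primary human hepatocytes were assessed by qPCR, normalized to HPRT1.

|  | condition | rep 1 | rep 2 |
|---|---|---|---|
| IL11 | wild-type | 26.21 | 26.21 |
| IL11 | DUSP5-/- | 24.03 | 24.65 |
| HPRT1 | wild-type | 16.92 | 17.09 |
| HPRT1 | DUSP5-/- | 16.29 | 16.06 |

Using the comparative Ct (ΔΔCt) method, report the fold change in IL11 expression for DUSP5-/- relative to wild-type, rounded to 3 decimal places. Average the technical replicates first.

2.056

Mean Ct: IL11 wild-type 26.210; IL11 DUSP5-/- 24.340; HPRT1 wild-type 17.005; HPRT1 DUSP5-/- 16.175
ΔCt(wild-type) = 26.210 − 17.005 = 9.205
ΔCt(DUSP5-/-) = 24.340 − 16.175 = 8.165
ΔΔCt = 8.165 − 9.205 = -1.040
Fold change = 2^(−(-1.040)) = 2^1.040 = 2.0562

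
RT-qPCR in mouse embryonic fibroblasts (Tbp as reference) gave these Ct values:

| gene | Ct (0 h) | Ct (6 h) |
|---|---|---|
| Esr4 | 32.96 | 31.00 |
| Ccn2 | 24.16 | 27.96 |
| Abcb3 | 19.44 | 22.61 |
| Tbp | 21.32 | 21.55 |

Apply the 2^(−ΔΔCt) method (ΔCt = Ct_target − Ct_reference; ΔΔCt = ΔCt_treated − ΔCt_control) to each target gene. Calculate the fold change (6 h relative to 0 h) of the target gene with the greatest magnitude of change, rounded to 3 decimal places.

0.084

Esr4: ΔΔCt = (31.00−21.55) − (32.96−21.32) = 9.45 − 11.64 = -2.19; fold change = 2^2.19 = 4.563
Ccn2: ΔΔCt = (27.96−21.55) − (24.16−21.32) = 6.41 − 2.84 = 3.57; fold change = 2^-3.57 = 0.084
Abcb3: ΔΔCt = (22.61−21.55) − (19.44−21.32) = 1.06 − (-1.88) = 2.94; fold change = 2^-2.94 = 0.130
Ccn2 has the largest |ΔΔCt| = 3.57.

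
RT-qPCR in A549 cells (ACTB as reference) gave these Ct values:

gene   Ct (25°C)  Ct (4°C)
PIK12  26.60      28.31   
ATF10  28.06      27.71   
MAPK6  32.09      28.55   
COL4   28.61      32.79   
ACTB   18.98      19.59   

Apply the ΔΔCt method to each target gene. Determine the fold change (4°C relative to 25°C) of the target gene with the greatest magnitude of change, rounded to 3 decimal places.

PIK12: ΔΔCt = (28.31−19.59) − (26.60−18.98) = 8.72 − 7.62 = 1.10; fold change = 2^-1.10 = 0.467
ATF10: ΔΔCt = (27.71−19.59) − (28.06−18.98) = 8.12 − 9.08 = -0.96; fold change = 2^0.96 = 1.945
MAPK6: ΔΔCt = (28.55−19.59) − (32.09−18.98) = 8.96 − 13.11 = -4.15; fold change = 2^4.15 = 17.753
COL4: ΔΔCt = (32.79−19.59) − (28.61−18.98) = 13.20 − 9.63 = 3.57; fold change = 2^-3.57 = 0.084
MAPK6 has the largest |ΔΔCt| = 4.15.

17.753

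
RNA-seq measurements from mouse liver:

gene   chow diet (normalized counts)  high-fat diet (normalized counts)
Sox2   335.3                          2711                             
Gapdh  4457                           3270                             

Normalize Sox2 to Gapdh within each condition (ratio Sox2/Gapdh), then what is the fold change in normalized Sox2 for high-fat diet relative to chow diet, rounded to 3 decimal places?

11.020

Sox2/Gapdh (chow diet) = 335.3 / 4457 = 0.07523
Sox2/Gapdh (high-fat diet) = 2711 / 3270 = 0.82905
Fold change = 0.82905 / 0.07523 = 11.0202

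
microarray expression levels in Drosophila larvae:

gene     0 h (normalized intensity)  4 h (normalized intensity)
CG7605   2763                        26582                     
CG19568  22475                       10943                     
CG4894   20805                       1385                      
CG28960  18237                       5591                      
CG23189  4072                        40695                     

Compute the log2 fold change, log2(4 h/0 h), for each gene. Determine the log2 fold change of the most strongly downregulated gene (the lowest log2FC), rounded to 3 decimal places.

-3.909

log2(26582/2763) = 3.266  (CG7605)
log2(10943/22475) = -1.038  (CG19568)
log2(1385/20805) = -3.909  (CG4894)
log2(5591/18237) = -1.706  (CG28960)
log2(40695/4072) = 3.321  (CG23189)
CG4894 is most strongly downregulated.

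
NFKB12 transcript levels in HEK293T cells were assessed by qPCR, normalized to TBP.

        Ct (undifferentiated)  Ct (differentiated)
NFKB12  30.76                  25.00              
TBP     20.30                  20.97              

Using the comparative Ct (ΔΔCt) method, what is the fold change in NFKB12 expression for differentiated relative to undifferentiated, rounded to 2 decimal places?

86.22

ΔCt(undifferentiated) = 30.760 − 20.300 = 10.460
ΔCt(differentiated) = 25.000 − 20.970 = 4.030
ΔΔCt = 4.030 − 10.460 = -6.430
Fold change = 2^(−(-6.430)) = 2^6.430 = 86.223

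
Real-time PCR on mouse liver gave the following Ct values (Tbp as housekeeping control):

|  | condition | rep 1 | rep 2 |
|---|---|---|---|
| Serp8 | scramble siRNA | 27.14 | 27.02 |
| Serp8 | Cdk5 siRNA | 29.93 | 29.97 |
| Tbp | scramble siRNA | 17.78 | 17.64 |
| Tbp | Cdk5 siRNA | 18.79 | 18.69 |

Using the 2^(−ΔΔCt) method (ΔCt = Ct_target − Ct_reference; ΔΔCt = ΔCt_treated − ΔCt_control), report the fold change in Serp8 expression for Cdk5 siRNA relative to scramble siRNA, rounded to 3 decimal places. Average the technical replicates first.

Mean Ct: Serp8 scramble siRNA 27.080; Serp8 Cdk5 siRNA 29.950; Tbp scramble siRNA 17.710; Tbp Cdk5 siRNA 18.740
ΔCt(scramble siRNA) = 27.080 − 17.710 = 9.370
ΔCt(Cdk5 siRNA) = 29.950 − 18.740 = 11.210
ΔΔCt = 11.210 − 9.370 = 1.840
Fold change = 2^(−1.840) = 0.2793

0.279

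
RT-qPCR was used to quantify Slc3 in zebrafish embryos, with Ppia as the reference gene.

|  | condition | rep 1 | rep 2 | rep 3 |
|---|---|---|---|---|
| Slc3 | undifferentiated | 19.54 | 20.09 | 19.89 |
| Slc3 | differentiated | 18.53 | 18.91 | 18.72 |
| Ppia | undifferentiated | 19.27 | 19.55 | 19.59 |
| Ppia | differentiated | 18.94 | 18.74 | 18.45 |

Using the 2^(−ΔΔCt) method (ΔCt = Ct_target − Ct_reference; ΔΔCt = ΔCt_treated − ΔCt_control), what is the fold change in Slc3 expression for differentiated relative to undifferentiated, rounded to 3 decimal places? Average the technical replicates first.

Mean Ct: Slc3 undifferentiated 19.840; Slc3 differentiated 18.720; Ppia undifferentiated 19.470; Ppia differentiated 18.710
ΔCt(undifferentiated) = 19.840 − 19.470 = 0.370
ΔCt(differentiated) = 18.720 − 18.710 = 0.010
ΔΔCt = 0.010 − 0.370 = -0.360
Fold change = 2^(−(-0.360)) = 2^0.360 = 1.2834

1.283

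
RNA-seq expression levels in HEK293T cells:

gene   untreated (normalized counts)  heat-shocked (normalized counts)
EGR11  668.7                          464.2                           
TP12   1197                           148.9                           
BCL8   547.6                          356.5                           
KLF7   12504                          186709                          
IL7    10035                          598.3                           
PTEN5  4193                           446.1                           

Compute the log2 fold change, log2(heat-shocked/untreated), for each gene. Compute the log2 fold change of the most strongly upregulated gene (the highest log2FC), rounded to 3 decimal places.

log2(464.2/668.7) = -0.527  (EGR11)
log2(148.9/1197) = -3.007  (TP12)
log2(356.5/547.6) = -0.619  (BCL8)
log2(186709/12504) = 3.900  (KLF7)
log2(598.3/10035) = -4.068  (IL7)
log2(446.1/4193) = -3.233  (PTEN5)
KLF7 is most strongly upregulated.

3.900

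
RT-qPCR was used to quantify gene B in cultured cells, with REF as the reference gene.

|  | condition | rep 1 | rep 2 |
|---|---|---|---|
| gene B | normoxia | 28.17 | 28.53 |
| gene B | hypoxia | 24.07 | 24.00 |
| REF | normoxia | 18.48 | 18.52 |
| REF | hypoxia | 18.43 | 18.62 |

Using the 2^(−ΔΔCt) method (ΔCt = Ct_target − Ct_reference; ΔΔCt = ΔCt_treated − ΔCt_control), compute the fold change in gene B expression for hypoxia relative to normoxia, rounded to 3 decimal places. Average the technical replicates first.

Mean Ct: gene B normoxia 28.350; gene B hypoxia 24.035; REF normoxia 18.500; REF hypoxia 18.525
ΔCt(normoxia) = 28.350 − 18.500 = 9.850
ΔCt(hypoxia) = 24.035 − 18.525 = 5.510
ΔΔCt = 5.510 − 9.850 = -4.340
Fold change = 2^(−(-4.340)) = 2^4.340 = 20.2521

20.252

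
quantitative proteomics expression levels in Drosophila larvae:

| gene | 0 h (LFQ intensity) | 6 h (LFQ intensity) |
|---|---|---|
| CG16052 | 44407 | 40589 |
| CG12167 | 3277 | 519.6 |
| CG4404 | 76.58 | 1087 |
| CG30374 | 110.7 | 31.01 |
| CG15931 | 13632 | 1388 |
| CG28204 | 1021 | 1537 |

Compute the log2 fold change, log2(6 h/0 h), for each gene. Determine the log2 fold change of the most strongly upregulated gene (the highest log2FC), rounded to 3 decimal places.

3.827

log2(40589/44407) = -0.130  (CG16052)
log2(519.6/3277) = -2.657  (CG12167)
log2(1087/76.58) = 3.827  (CG4404)
log2(31.01/110.7) = -1.836  (CG30374)
log2(1388/13632) = -3.296  (CG15931)
log2(1537/1021) = 0.590  (CG28204)
CG4404 is most strongly upregulated.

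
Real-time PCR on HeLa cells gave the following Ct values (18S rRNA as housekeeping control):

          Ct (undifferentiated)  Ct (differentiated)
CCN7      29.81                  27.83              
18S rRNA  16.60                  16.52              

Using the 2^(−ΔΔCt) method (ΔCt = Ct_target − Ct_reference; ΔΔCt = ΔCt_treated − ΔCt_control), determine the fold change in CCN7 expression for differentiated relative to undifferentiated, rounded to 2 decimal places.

ΔCt(undifferentiated) = 29.810 − 16.600 = 13.210
ΔCt(differentiated) = 27.830 − 16.520 = 11.310
ΔΔCt = 11.310 − 13.210 = -1.900
Fold change = 2^(−(-1.900)) = 2^1.900 = 3.732

3.73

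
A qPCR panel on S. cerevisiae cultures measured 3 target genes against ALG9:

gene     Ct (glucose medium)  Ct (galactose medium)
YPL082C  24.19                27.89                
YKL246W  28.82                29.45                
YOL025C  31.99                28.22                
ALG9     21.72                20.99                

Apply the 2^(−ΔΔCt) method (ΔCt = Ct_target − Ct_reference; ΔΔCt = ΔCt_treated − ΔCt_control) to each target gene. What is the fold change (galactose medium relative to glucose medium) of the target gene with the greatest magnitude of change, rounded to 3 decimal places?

YPL082C: ΔΔCt = (27.89−20.99) − (24.19−21.72) = 6.90 − 2.47 = 4.43; fold change = 2^-4.43 = 0.046
YKL246W: ΔΔCt = (29.45−20.99) − (28.82−21.72) = 8.46 − 7.10 = 1.36; fold change = 2^-1.36 = 0.390
YOL025C: ΔΔCt = (28.22−20.99) − (31.99−21.72) = 7.23 − 10.27 = -3.04; fold change = 2^3.04 = 8.225
YPL082C has the largest |ΔΔCt| = 4.43.

0.046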